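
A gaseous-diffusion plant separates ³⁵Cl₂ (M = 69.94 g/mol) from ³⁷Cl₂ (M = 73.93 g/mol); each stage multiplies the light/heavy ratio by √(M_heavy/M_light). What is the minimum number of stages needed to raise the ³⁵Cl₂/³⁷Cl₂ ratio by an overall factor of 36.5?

130

With α = √(73.93/69.94) per stage, ln α = ½ ln(1.05705) = 0.02774.
Need α^N ≥ 36.5 ⇒ N ≥ ln(36.5) / ln α = 3.597 / 0.02774 = 129.68.
Minimum whole number of stages: N = 130.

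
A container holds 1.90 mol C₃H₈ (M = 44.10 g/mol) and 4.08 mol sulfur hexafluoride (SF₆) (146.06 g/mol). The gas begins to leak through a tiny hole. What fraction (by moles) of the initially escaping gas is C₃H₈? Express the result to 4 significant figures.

Each component's effusion rate ∝ (its partial pressure)·(1/√M) ∝ n_i/√M_i.
x_C₃H₈(eff) = (n_C₃H₈/√M_C₃H₈) / (n_C₃H₈/√M_C₃H₈ + n_SF₆/√M_SF₆)
= (1.90/√44.10) / (1.90/√44.10 + 4.08/√146.06) = 0.2861/(0.2861 + 0.3376) = 0.4587.

0.4587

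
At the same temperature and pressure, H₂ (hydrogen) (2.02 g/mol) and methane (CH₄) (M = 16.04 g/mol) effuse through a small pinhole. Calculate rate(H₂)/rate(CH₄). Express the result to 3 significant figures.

Using Graham's law: rate_H₂/rate_CH₄ = √(M_CH₄/M_H₂) = √(16.04/2.02) = √7.941 = 2.82.

2.82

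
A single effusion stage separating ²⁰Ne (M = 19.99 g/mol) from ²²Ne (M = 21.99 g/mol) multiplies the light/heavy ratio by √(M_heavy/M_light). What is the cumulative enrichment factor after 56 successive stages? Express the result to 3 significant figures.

After 56 stages the ratio has grown by (√(21.99/19.99))^56 = (21.99/19.99)^(56/2).
= 1.10005^28 = 14.4.

14.4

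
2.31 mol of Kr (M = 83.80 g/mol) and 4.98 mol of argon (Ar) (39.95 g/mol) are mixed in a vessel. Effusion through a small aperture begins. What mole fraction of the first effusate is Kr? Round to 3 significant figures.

0.243

Effusion rate of each component ∝ n_i/√M_i (partial pressure × 1/√M).
So x_Kr in the escaping gas = (n_Kr/√M_Kr) / Σ(n_i/√M_i)
= (2.31/√83.80) / (2.31/√83.80 + 4.98/√39.95) = 0.2523/(0.2523 + 0.7879) = 0.243.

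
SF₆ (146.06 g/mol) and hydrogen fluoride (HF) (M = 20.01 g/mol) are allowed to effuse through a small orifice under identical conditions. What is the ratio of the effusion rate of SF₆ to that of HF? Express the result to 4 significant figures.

0.3701

Using Graham's law: rate_SF₆/rate_HF = √(M_HF/M_SF₆) = √(20.01/146.06) = √0.1370 = 0.3701.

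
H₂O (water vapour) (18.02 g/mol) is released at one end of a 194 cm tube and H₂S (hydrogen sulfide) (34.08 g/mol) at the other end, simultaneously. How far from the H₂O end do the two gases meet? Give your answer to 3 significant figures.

112 cm

In equal time, each gas travels a distance ∝ its rate ∝ 1/√M, so d_H₂O/d_H₂S = √(M_H₂S/M_H₂O) = √(34.08/18.02) = 1.375.
With d_H₂O + d_H₂S = 194 cm, d_H₂S = 194/(1 + 1.375) = 81.68 cm.
d_H₂O = 194 − 81.68 = 112 cm.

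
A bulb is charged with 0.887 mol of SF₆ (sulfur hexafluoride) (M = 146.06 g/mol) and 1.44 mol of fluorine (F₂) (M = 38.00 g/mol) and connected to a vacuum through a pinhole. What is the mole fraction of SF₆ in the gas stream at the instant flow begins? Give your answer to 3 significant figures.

0.239

The effusion rate of species i is ∝ p_i/√M_i ∝ n_i/√M_i.
So x_SF₆ in the escaping gas = (n_SF₆/√M_SF₆) / Σ(n_i/√M_i)
= (0.887/√146.06) / (0.887/√146.06 + 1.44/√38.00) = 0.07339/(0.07339 + 0.2336) = 0.239.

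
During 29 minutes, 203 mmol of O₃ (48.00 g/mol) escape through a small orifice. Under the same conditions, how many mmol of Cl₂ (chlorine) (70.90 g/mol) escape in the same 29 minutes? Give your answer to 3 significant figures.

From Graham's law, rate_Cl₂/rate_O₃ = √(M_O₃/M_Cl₂) = √(48.00/70.90) = √0.6770 = 0.8228.
So the amount for Cl₂ is 203 × 0.8228 = 167 mmol.

167 mmol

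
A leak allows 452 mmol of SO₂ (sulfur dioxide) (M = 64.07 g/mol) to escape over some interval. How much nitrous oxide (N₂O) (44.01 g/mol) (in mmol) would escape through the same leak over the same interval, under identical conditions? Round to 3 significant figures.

545 mmol

By Graham's law, rate_N₂O/rate_SO₂ = √(M_SO₂/M_N₂O) = √(64.07/44.01) = √1.456 = 1.207.
So the amount for N₂O is 452 × 1.207 = 545 mmol.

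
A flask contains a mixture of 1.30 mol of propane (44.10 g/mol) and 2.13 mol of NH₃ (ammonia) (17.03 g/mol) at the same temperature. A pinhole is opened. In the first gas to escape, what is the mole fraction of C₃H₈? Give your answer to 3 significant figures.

0.275

Rate_i ∝ x_i/√M_i (Graham's law weighted by mole fraction), so the effusate composition follows n_i/√M_i.
x_C₃H₈(eff) = (n_C₃H₈/√M_C₃H₈) / (n_C₃H₈/√M_C₃H₈ + n_NH₃/√M_NH₃)
= (1.30/√44.10) / (1.30/√44.10 + 2.13/√17.03) = 0.1958/(0.1958 + 0.5161) = 0.275.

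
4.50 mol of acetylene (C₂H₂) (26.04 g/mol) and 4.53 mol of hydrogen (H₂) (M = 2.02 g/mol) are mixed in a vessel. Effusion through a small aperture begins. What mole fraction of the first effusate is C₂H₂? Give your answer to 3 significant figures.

Each component's effusion rate ∝ (its partial pressure)·(1/√M) ∝ n_i/√M_i.
x_C₂H₂(eff) = (n_C₂H₂/√M_C₂H₂) / (n_C₂H₂/√M_C₂H₂ + n_H₂/√M_H₂)
= (4.50/√26.04) / (4.50/√26.04 + 4.53/√2.02) = 0.8818/(0.8818 + 3.187) = 0.217.

0.217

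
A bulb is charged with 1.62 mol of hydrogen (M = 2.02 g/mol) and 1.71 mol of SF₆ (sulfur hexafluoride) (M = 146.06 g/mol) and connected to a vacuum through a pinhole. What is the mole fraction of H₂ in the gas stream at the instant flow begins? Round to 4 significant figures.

0.8896

Effusion rate of each component ∝ n_i/√M_i (partial pressure × 1/√M).
Mole fraction of H₂ in the effusate = (n_H₂/√M_H₂) / (n_H₂/√M_H₂ + n_SF₆/√M_SF₆)
= (1.62/√2.02) / (1.62/√2.02 + 1.71/√146.06) = 1.140/(1.140 + 0.1415) = 0.8896.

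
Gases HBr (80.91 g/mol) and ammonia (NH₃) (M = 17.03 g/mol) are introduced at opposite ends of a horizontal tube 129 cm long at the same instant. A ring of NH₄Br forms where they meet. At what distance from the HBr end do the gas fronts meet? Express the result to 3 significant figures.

In equal time, each gas travels a distance ∝ its rate ∝ 1/√M, so d_HBr/d_NH₃ = √(M_NH₃/M_HBr) = √(17.03/80.91) = 0.4588.
With d_HBr + d_NH₃ = 129 cm, d_NH₃ = 129/(1 + 0.4588) = 88.43 cm.
d_HBr = 129 − 88.43 = 40.6 cm.

40.6 cm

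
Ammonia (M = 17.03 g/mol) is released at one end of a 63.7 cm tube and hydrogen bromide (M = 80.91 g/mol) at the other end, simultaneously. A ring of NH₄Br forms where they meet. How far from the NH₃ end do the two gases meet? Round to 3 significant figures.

43.7 cm

Graham's law gives d_NH₃/d_HBr = rate_NH₃/rate_HBr = √(M_HBr/M_NH₃) = √(80.91/17.03) = 2.180.
With d_NH₃ + d_HBr = 63.7 cm, d_HBr = 63.7/(1 + 2.180) = 20.03 cm.
d_NH₃ = 63.7 − 20.03 = 43.7 cm.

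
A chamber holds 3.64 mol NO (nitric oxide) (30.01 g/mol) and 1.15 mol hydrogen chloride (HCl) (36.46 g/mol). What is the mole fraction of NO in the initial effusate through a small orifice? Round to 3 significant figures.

0.777

The effusion rate of species i is ∝ p_i/√M_i ∝ n_i/√M_i.
So x_NO in the escaping gas = (n_NO/√M_NO) / Σ(n_i/√M_i)
= (3.64/√30.01) / (3.64/√30.01 + 1.15/√36.46) = 0.6645/(0.6645 + 0.1905) = 0.777.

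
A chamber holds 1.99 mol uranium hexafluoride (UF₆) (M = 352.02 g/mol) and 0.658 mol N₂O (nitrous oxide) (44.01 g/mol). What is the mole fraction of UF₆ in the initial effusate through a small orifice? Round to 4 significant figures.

Rate_i ∝ x_i/√M_i (Graham's law weighted by mole fraction), so the effusate composition follows n_i/√M_i.
x_UF₆(eff) = (n_UF₆/√M_UF₆) / (n_UF₆/√M_UF₆ + n_N₂O/√M_N₂O)
= (1.99/√352.02) / (1.99/√352.02 + 0.658/√44.01) = 0.1061/(0.1061 + 0.09919) = 0.5168.

0.5168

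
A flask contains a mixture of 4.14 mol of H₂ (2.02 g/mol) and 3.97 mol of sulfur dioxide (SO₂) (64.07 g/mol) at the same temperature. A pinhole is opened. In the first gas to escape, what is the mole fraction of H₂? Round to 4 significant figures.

Rate_i ∝ x_i/√M_i (Graham's law weighted by mole fraction), so the effusate composition follows n_i/√M_i.
Mole fraction of H₂ in the effusate = (n_H₂/√M_H₂) / (n_H₂/√M_H₂ + n_SO₂/√M_SO₂)
= (4.14/√2.02) / (4.14/√2.02 + 3.97/√64.07) = 2.913/(2.913 + 0.4960) = 0.8545.

0.8545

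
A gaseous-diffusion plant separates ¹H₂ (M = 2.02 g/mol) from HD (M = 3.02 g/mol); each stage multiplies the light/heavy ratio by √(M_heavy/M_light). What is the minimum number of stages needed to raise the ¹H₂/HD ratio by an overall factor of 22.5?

16

Single-stage factor α = √(3.02/2.02), so ln α = ½ ln(1.49505) = 0.2011.
Need α^N ≥ 22.5 ⇒ N ≥ ln(22.5) / ln α = 3.114 / 0.2011 = 15.48.
Rounding up, N = 16 stages.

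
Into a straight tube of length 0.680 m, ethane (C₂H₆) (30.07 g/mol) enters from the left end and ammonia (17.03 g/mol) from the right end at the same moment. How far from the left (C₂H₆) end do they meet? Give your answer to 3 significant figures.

0.292 m

Graham's law gives d_C₂H₆/d_NH₃ = rate_C₂H₆/rate_NH₃ = √(M_NH₃/M_C₂H₆) = √(17.03/30.07) = 0.7526.
With d_C₂H₆ + d_NH₃ = 0.680 m, d_NH₃ = 0.680/(1 + 0.7526) = 0.3880 m.
d_C₂H₆ = 0.680 − 0.3880 = 0.292 m.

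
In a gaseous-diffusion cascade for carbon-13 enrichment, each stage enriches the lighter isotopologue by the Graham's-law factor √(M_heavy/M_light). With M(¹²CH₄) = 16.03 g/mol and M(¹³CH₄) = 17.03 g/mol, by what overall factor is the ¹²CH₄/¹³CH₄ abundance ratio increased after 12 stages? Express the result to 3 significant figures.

Each stage multiplies the ratio by α = √(17.03/16.03), so after 12 stages the overall factor is α^12 = (17.03/16.03)^(12/2).
= 1.06238^6 = 1.44.

1.44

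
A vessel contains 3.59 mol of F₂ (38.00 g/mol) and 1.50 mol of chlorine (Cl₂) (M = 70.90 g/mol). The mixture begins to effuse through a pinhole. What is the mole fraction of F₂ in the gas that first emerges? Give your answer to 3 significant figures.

0.766

The effusion rate of species i is ∝ p_i/√M_i ∝ n_i/√M_i.
So x_F₂ in the escaping gas = (n_F₂/√M_F₂) / Σ(n_i/√M_i)
= (3.59/√38.00) / (3.59/√38.00 + 1.50/√70.90) = 0.5824/(0.5824 + 0.1781) = 0.766.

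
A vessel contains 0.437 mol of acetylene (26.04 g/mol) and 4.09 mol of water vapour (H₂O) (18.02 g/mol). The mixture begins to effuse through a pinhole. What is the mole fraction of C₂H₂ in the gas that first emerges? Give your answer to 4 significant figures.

Rate_i ∝ x_i/√M_i (Graham's law weighted by mole fraction), so the effusate composition follows n_i/√M_i.
So x_C₂H₂ in the escaping gas = (n_C₂H₂/√M_C₂H₂) / Σ(n_i/√M_i)
= (0.437/√26.04) / (0.437/√26.04 + 4.09/√18.02) = 0.08564/(0.08564 + 0.9635) = 0.08163.

0.08163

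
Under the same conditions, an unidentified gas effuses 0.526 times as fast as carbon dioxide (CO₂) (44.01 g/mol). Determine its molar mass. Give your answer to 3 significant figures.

Graham's law gives rate_X/rate_CO₂ = √(M_CO₂/M_X).
0.526 = √(44.01/M_X)
M_X = 44.01 / 0.526² = 44.01 / 0.2767 = 159 g/mol

159 g/mol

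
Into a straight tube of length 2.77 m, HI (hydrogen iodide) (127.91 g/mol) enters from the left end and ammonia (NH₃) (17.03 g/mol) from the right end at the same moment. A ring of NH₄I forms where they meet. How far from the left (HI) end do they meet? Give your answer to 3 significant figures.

Distances travelled in equal time are proportional to diffusion rates, so d_HI/d_NH₃ = √(M_NH₃/M_HI) = √(17.03/127.91) = 0.3649.
With d_HI + d_NH₃ = 2.77 m, d_NH₃ = 2.77/(1 + 0.3649) = 2.029 m.
d_HI = 2.77 − 2.029 = 0.741 m.

0.741 m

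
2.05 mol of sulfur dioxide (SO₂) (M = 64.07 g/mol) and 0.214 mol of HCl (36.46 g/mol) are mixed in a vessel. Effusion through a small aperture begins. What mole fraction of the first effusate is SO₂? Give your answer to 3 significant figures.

Effusion rate of each component ∝ n_i/√M_i (partial pressure × 1/√M).
So x_SO₂ in the escaping gas = (n_SO₂/√M_SO₂) / Σ(n_i/√M_i)
= (2.05/√64.07) / (2.05/√64.07 + 0.214/√36.46) = 0.2561/(0.2561 + 0.03544) = 0.878.

0.878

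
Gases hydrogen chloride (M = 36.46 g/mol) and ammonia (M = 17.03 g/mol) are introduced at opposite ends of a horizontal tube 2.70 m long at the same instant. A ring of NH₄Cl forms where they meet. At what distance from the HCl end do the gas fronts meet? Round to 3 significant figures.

1.10 m

Distances travelled in equal time are proportional to diffusion rates, so d_HCl/d_NH₃ = √(M_NH₃/M_HCl) = √(17.03/36.46) = 0.6834.
With d_HCl + d_NH₃ = 2.70 m, d_NH₃ = 2.70/(1 + 0.6834) = 1.604 m.
d_HCl = 2.70 − 1.604 = 1.10 m.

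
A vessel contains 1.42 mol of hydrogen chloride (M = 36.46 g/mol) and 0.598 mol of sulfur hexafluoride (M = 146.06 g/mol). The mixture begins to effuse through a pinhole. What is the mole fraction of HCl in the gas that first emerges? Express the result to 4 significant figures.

Effusion rate of each component ∝ n_i/√M_i (partial pressure × 1/√M).
Mole fraction of HCl in the effusate = (n_HCl/√M_HCl) / (n_HCl/√M_HCl + n_SF₆/√M_SF₆)
= (1.42/√36.46) / (1.42/√36.46 + 0.598/√146.06) = 0.2352/(0.2352 + 0.04948) = 0.8262.

0.8262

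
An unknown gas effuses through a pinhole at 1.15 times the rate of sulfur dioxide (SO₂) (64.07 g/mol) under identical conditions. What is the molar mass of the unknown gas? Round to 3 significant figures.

48.4 g/mol

By Graham's law, rate_X/rate_SO₂ = √(M_SO₂/M_X).
1.15 = √(64.07/M_X)
M_X = 64.07 / 1.15² = 64.07 / 1.322 = 48.4 g/mol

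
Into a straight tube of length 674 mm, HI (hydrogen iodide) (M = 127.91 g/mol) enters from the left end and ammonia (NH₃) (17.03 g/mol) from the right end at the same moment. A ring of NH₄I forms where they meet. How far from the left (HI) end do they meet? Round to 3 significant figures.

Graham's law gives d_HI/d_NH₃ = rate_HI/rate_NH₃ = √(M_NH₃/M_HI) = √(17.03/127.91) = 0.3649.
With d_HI + d_NH₃ = 674 mm, d_NH₃ = 674/(1 + 0.3649) = 493.8 mm.
d_HI = 674 − 493.8 = 180 mm.

180 mm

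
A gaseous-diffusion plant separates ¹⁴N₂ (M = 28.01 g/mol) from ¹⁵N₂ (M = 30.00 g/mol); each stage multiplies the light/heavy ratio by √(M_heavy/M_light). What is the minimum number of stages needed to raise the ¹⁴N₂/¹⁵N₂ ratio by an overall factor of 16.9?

83

Single-stage factor α = √(30.00/28.01), so ln α = ½ ln(1.07105) = 0.03432.
Need α^N ≥ 16.9 ⇒ N ≥ ln(16.9) / ln α = 2.827 / 0.03432 = 82.39.
So at least 83 stages are needed.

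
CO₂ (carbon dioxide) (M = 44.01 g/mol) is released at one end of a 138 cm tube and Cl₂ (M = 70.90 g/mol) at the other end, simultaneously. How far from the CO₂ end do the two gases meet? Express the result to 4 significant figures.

Graham's law gives d_CO₂/d_Cl₂ = rate_CO₂/rate_Cl₂ = √(M_Cl₂/M_CO₂) = √(70.90/44.01) = 1.269.
With d_CO₂ + d_Cl₂ = 138 cm, d_Cl₂ = 138/(1 + 1.269) = 60.81 cm.
d_CO₂ = 138 − 60.81 = 77.19 cm.

77.19 cm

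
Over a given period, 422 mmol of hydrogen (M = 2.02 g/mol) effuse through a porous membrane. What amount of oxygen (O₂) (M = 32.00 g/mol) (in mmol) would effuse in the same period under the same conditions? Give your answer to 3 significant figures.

From Graham's law, rate_O₂/rate_H₂ = √(M_H₂/M_O₂) = √(2.02/32.00) = √0.06313 = 0.2512.
So the amount for O₂ is 422 × 0.2512 = 106 mmol.

106 mmol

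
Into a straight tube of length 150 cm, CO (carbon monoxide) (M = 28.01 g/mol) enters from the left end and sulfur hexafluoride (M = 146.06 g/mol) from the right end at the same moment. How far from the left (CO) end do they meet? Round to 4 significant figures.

104.3 cm

In equal time, each gas travels a distance ∝ its rate ∝ 1/√M, so d_CO/d_SF₆ = √(M_SF₆/M_CO) = √(146.06/28.01) = 2.284.
With d_CO + d_SF₆ = 150 cm, d_SF₆ = 150/(1 + 2.284) = 45.68 cm.
d_CO = 150 − 45.68 = 104.3 cm.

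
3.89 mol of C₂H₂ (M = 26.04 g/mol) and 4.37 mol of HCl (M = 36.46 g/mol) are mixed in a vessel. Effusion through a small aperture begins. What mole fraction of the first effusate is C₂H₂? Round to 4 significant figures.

0.5130

Rate_i ∝ x_i/√M_i (Graham's law weighted by mole fraction), so the effusate composition follows n_i/√M_i.
x_C₂H₂(eff) = (n_C₂H₂/√M_C₂H₂) / (n_C₂H₂/√M_C₂H₂ + n_HCl/√M_HCl)
= (3.89/√26.04) / (3.89/√26.04 + 4.37/√36.46) = 0.7623/(0.7623 + 0.7237) = 0.5130.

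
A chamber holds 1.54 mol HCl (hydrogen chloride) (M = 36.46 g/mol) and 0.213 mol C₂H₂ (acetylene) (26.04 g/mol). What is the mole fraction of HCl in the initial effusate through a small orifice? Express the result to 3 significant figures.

0.859

Rate_i ∝ x_i/√M_i (Graham's law weighted by mole fraction), so the effusate composition follows n_i/√M_i.
Mole fraction of HCl in the effusate = (n_HCl/√M_HCl) / (n_HCl/√M_HCl + n_C₂H₂/√M_C₂H₂)
= (1.54/√36.46) / (1.54/√36.46 + 0.213/√26.04) = 0.2550/(0.2550 + 0.04174) = 0.859.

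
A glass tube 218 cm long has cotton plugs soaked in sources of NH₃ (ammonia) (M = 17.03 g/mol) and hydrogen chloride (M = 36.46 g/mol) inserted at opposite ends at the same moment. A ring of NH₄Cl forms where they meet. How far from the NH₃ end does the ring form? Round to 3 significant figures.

The fronts meet when d_NH₃ + d_HCl = L with d_NH₃/d_HCl = √(M_HCl/M_NH₃) (Graham's law). Here √(M_HCl/M_NH₃) = √(36.46/17.03) = 1.463.
With d_NH₃ + d_HCl = 218 cm, d_HCl = 218/(1 + 1.463) = 88.50 cm.
d_NH₃ = 218 − 88.50 = 129 cm.

129 cm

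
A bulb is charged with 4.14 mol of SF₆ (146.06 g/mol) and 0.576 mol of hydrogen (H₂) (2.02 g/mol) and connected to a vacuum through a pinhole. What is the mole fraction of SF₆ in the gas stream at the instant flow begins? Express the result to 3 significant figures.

0.458

Each component's effusion rate ∝ (its partial pressure)·(1/√M) ∝ n_i/√M_i.
Mole fraction of SF₆ in the effusate = (n_SF₆/√M_SF₆) / (n_SF₆/√M_SF₆ + n_H₂/√M_H₂)
= (4.14/√146.06) / (4.14/√146.06 + 0.576/√2.02) = 0.3426/(0.3426 + 0.4053) = 0.458.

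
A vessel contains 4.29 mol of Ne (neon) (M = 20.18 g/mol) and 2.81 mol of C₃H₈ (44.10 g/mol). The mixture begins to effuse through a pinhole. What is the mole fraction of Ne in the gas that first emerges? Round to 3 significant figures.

0.693

Each component's effusion rate ∝ (its partial pressure)·(1/√M) ∝ n_i/√M_i.
So x_Ne in the escaping gas = (n_Ne/√M_Ne) / Σ(n_i/√M_i)
= (4.29/√20.18) / (4.29/√20.18 + 2.81/√44.10) = 0.9550/(0.9550 + 0.4231) = 0.693.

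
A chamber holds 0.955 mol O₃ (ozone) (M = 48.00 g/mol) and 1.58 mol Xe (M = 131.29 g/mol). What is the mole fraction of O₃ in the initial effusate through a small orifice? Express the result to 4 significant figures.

The effusion rate of species i is ∝ p_i/√M_i ∝ n_i/√M_i.
x_O₃(eff) = (n_O₃/√M_O₃) / (n_O₃/√M_O₃ + n_Xe/√M_Xe)
= (0.955/√48.00) / (0.955/√48.00 + 1.58/√131.29) = 0.1378/(0.1378 + 0.1379) = 0.4999.

0.4999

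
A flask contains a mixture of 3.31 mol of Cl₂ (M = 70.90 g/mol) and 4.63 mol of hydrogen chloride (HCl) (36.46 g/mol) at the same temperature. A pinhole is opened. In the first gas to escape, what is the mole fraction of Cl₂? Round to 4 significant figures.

0.3389

Effusion rate of each component ∝ n_i/√M_i (partial pressure × 1/√M).
Mole fraction of Cl₂ in the effusate = (n_Cl₂/√M_Cl₂) / (n_Cl₂/√M_Cl₂ + n_HCl/√M_HCl)
= (3.31/√70.90) / (3.31/√70.90 + 4.63/√36.46) = 0.3931/(0.3931 + 0.7668) = 0.3389.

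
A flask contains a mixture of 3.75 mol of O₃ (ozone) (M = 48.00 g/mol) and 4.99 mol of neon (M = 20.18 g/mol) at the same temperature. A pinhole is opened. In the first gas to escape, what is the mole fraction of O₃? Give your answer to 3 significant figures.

Rate_i ∝ x_i/√M_i (Graham's law weighted by mole fraction), so the effusate composition follows n_i/√M_i.
x_O₃(eff) = (n_O₃/√M_O₃) / (n_O₃/√M_O₃ + n_Ne/√M_Ne)
= (3.75/√48.00) / (3.75/√48.00 + 4.99/√20.18) = 0.5413/(0.5413 + 1.111) = 0.328.

0.328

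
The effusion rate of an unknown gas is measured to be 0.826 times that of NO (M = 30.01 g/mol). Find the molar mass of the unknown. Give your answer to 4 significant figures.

43.99 g/mol

Since effusion rate ∝ 1/√M, rate_X/rate_NO = √(M_NO/M_X).
0.826 = √(30.01/M_X)
M_X = 30.01 / 0.826² = 30.01 / 0.6823 = 43.99 g/mol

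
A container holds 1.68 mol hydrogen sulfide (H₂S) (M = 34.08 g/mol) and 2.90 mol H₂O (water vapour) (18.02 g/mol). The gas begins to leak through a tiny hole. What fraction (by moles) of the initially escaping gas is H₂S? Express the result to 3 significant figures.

0.296

Rate_i ∝ x_i/√M_i (Graham's law weighted by mole fraction), so the effusate composition follows n_i/√M_i.
So x_H₂S in the escaping gas = (n_H₂S/√M_H₂S) / Σ(n_i/√M_i)
= (1.68/√34.08) / (1.68/√34.08 + 2.90/√18.02) = 0.2878/(0.2878 + 0.6832) = 0.296.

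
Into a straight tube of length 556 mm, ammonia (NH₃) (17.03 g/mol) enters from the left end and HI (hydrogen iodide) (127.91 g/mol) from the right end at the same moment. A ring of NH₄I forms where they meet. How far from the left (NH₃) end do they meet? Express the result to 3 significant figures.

407 mm

Distances travelled in equal time are proportional to diffusion rates, so d_NH₃/d_HI = √(M_HI/M_NH₃) = √(127.91/17.03) = 2.741.
With d_NH₃ + d_HI = 556 mm, d_HI = 556/(1 + 2.741) = 148.6 mm.
d_NH₃ = 556 − 148.6 = 407 mm.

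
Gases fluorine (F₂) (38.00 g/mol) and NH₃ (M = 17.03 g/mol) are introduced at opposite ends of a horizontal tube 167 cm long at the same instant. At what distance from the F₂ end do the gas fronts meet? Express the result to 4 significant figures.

66.97 cm

In equal time, each gas travels a distance ∝ its rate ∝ 1/√M, so d_F₂/d_NH₃ = √(M_NH₃/M_F₂) = √(17.03/38.00) = 0.6694.
With d_F₂ + d_NH₃ = 167 cm, d_NH₃ = 167/(1 + 0.6694) = 100.0 cm.
d_F₂ = 167 − 100.0 = 66.97 cm.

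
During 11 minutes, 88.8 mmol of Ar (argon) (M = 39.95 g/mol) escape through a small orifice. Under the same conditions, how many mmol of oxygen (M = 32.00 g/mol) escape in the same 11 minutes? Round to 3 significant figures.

99.2 mmol

Using Graham's law: rate_O₂/rate_Ar = √(M_Ar/M_O₂) = √(39.95/32.00) = √1.248 = 1.117.
So the amount for O₂ is 88.8 × 1.117 = 99.2 mmol.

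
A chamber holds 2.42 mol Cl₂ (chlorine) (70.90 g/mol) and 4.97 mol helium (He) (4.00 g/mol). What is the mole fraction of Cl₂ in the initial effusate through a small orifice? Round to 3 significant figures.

0.104

Each component's effusion rate ∝ (its partial pressure)·(1/√M) ∝ n_i/√M_i.
x_Cl₂(eff) = (n_Cl₂/√M_Cl₂) / (n_Cl₂/√M_Cl₂ + n_He/√M_He)
= (2.42/√70.90) / (2.42/√70.90 + 4.97/√4.00) = 0.2874/(0.2874 + 2.485) = 0.104.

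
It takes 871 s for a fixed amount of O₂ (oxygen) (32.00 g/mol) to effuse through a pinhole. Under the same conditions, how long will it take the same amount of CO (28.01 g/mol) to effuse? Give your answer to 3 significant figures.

815 s

Since effusion rate ∝ 1/√M, t_CO/t_O₂ = √(M_CO/M_O₂) = √(28.01/32.00) = √0.8753 = 0.9356.
So the time for CO is 871 × 0.9356 = 815 s.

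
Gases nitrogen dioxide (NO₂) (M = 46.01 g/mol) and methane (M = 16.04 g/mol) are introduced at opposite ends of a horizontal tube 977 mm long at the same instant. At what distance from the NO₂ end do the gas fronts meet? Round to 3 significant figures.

363 mm

In equal time, each gas travels a distance ∝ its rate ∝ 1/√M, so d_NO₂/d_CH₄ = √(M_CH₄/M_NO₂) = √(16.04/46.01) = 0.5904.
With d_NO₂ + d_CH₄ = 977 mm, d_CH₄ = 977/(1 + 0.5904) = 614.3 mm.
d_NO₂ = 977 − 614.3 = 363 mm.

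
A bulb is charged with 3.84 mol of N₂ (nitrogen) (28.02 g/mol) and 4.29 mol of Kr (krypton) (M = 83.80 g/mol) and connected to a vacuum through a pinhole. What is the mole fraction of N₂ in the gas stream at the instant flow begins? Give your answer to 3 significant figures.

Effusion rate of each component ∝ n_i/√M_i (partial pressure × 1/√M).
Mole fraction of N₂ in the effusate = (n_N₂/√M_N₂) / (n_N₂/√M_N₂ + n_Kr/√M_Kr)
= (3.84/√28.02) / (3.84/√28.02 + 4.29/√83.80) = 0.7254/(0.7254 + 0.4686) = 0.608.

0.608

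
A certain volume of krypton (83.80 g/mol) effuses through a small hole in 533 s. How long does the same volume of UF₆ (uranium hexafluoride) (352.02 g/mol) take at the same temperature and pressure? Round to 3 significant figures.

Since effusion rate ∝ 1/√M, t_UF₆/t_Kr = √(M_UF₆/M_Kr) = √(352.02/83.80) = √4.201 = 2.050.
So the time for UF₆ is 533 × 2.050 = 1090 s.

1090 s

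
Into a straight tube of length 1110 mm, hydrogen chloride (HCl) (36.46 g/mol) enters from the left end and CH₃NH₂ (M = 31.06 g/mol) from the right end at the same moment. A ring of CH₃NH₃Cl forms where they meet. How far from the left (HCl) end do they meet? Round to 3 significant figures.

Graham's law gives d_HCl/d_CH₃NH₂ = rate_HCl/rate_CH₃NH₂ = √(M_CH₃NH₂/M_HCl) = √(31.06/36.46) = 0.9230.
With d_HCl + d_CH₃NH₂ = 1110 mm, d_CH₃NH₂ = 1110/(1 + 0.9230) = 577.2 mm.
d_HCl = 1110 − 577.2 = 533 mm.

533 mm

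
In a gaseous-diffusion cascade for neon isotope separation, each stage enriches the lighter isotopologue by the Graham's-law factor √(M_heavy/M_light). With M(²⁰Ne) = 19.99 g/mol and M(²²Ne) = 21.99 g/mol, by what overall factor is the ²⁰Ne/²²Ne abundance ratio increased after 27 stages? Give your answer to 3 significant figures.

3.62

After 27 stages the ratio has grown by (√(21.99/19.99))^27 = (21.99/19.99)^(27/2).
= 1.10005^(27/2) = 3.62.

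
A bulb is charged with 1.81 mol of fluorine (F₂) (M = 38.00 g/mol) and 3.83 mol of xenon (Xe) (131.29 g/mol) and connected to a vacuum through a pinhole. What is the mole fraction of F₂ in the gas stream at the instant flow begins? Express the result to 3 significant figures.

Rate_i ∝ x_i/√M_i (Graham's law weighted by mole fraction), so the effusate composition follows n_i/√M_i.
Mole fraction of F₂ in the effusate = (n_F₂/√M_F₂) / (n_F₂/√M_F₂ + n_Xe/√M_Xe)
= (1.81/√38.00) / (1.81/√38.00 + 3.83/√131.29) = 0.2936/(0.2936 + 0.3343) = 0.468.

0.468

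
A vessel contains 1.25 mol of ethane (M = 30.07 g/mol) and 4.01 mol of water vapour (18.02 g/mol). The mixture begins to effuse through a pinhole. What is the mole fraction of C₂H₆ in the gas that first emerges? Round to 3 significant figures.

0.194

The effusion rate of species i is ∝ p_i/√M_i ∝ n_i/√M_i.
So x_C₂H₆ in the escaping gas = (n_C₂H₆/√M_C₂H₆) / Σ(n_i/√M_i)
= (1.25/√30.07) / (1.25/√30.07 + 4.01/√18.02) = 0.2280/(0.2280 + 0.9446) = 0.194.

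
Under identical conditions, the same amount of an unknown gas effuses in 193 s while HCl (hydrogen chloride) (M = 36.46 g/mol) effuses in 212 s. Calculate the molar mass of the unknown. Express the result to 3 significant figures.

From Graham's law, t_X/t_HCl = √(M_X/M_HCl).
193/212 = 0.9104 = √(M_X/36.46)
M_X = 36.46 × 0.9104² = 36.46 × 0.8288 = 30.2 g/mol

30.2 g/mol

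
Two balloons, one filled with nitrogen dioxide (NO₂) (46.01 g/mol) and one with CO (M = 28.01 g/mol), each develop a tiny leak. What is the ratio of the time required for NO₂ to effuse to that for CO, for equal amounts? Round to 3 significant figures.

Using Graham's law: t_NO₂/t_CO = √(M_NO₂/M_CO) = √(46.01/28.01) = √1.643 = 1.28.

1.28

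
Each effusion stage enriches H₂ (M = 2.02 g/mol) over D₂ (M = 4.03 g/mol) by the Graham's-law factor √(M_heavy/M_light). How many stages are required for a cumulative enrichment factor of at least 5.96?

6

Per stage α = (4.03/2.02)^(1/2) = 1.99505^0.5, giving ln α = 0.3453.
Need α^N ≥ 5.96 ⇒ N ≥ ln(5.96) / ln α = 1.785 / 0.3453 = 5.17.
Minimum whole number of stages: N = 6.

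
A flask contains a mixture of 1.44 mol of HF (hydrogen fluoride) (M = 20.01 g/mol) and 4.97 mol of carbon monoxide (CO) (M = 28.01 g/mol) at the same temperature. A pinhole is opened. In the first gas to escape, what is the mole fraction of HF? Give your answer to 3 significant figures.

Effusion rate of each component ∝ n_i/√M_i (partial pressure × 1/√M).
So x_HF in the escaping gas = (n_HF/√M_HF) / Σ(n_i/√M_i)
= (1.44/√20.01) / (1.44/√20.01 + 4.97/√28.01) = 0.3219/(0.3219 + 0.9391) = 0.255.

0.255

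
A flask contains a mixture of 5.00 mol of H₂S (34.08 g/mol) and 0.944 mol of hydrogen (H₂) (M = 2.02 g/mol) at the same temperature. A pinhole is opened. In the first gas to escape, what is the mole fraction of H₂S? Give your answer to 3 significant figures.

0.563

The effusion rate of species i is ∝ p_i/√M_i ∝ n_i/√M_i.
Mole fraction of H₂S in the effusate = (n_H₂S/√M_H₂S) / (n_H₂S/√M_H₂S + n_H₂/√M_H₂)
= (5.00/√34.08) / (5.00/√34.08 + 0.944/√2.02) = 0.8565/(0.8565 + 0.6642) = 0.563.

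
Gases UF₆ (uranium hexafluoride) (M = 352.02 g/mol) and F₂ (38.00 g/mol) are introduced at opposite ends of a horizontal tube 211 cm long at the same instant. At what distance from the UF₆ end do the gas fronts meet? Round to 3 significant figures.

52.2 cm

Graham's law gives d_UF₆/d_F₂ = rate_UF₆/rate_F₂ = √(M_F₂/M_UF₆) = √(38.00/352.02) = 0.3286.
With d_UF₆ + d_F₂ = 211 cm, d_F₂ = 211/(1 + 0.3286) = 158.8 cm.
d_UF₆ = 211 − 158.8 = 52.2 cm.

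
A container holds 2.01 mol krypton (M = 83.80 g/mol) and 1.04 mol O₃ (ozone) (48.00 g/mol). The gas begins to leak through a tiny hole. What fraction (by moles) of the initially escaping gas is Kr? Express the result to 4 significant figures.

0.5939

The effusion rate of species i is ∝ p_i/√M_i ∝ n_i/√M_i.
x_Kr(eff) = (n_Kr/√M_Kr) / (n_Kr/√M_Kr + n_O₃/√M_O₃)
= (2.01/√83.80) / (2.01/√83.80 + 1.04/√48.00) = 0.2196/(0.2196 + 0.1501) = 0.5939.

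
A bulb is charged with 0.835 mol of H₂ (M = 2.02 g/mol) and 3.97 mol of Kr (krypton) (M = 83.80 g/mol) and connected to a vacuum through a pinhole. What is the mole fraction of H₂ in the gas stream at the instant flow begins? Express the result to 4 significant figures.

0.5753

Each component's effusion rate ∝ (its partial pressure)·(1/√M) ∝ n_i/√M_i.
x_H₂(eff) = (n_H₂/√M_H₂) / (n_H₂/√M_H₂ + n_Kr/√M_Kr)
= (0.835/√2.02) / (0.835/√2.02 + 3.97/√83.80) = 0.5875/(0.5875 + 0.4337) = 0.5753.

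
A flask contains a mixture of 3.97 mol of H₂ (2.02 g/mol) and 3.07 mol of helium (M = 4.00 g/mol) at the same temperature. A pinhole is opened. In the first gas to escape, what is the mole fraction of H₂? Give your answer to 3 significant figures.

0.645

Effusion rate of each component ∝ n_i/√M_i (partial pressure × 1/√M).
Mole fraction of H₂ in the effusate = (n_H₂/√M_H₂) / (n_H₂/√M_H₂ + n_He/√M_He)
= (3.97/√2.02) / (3.97/√2.02 + 3.07/√4.00) = 2.793/(2.793 + 1.535) = 0.645.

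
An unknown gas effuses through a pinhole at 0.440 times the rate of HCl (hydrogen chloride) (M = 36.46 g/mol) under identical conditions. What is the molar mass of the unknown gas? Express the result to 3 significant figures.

188 g/mol

By Graham's law, rate_X/rate_HCl = √(M_HCl/M_X).
0.440 = √(36.46/M_X)
M_X = 36.46 / 0.440² = 36.46 / 0.1936 = 188 g/mol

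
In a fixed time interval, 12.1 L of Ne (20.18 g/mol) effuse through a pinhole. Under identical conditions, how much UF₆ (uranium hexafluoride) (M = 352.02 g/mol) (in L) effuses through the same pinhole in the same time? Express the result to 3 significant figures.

Since effusion rate ∝ 1/√M, rate_UF₆/rate_Ne = √(M_Ne/M_UF₆) = √(20.18/352.02) = √0.05733 = 0.2394.
So the volume for UF₆ is 12.1 × 0.2394 = 2.90 L.

2.90 L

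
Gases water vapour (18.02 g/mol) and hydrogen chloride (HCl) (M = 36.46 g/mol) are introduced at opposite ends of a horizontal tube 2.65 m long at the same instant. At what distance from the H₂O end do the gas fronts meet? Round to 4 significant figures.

The fronts meet when d_H₂O + d_HCl = L with d_H₂O/d_HCl = √(M_HCl/M_H₂O) (Graham's law). Here √(M_HCl/M_H₂O) = √(36.46/18.02) = 1.422.
With d_H₂O + d_HCl = 2.65 m, d_HCl = 2.65/(1 + 1.422) = 1.094 m.
d_H₂O = 2.65 − 1.094 = 1.556 m.

1.556 m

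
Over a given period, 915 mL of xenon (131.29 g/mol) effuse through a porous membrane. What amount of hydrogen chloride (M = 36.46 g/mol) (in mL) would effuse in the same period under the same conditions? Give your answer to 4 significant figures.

1736 mL

By Graham's law, rate_HCl/rate_Xe = √(M_Xe/M_HCl) = √(131.29/36.46) = √3.601 = 1.898.
So the volume for HCl is 915 × 1.898 = 1736 mL.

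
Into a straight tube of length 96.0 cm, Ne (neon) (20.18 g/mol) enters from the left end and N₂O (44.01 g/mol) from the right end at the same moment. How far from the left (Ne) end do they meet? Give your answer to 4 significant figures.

57.24 cm

The fronts meet when d_Ne + d_N₂O = L with d_Ne/d_N₂O = √(M_N₂O/M_Ne) (Graham's law). Here √(M_N₂O/M_Ne) = √(44.01/20.18) = 1.477.
With d_Ne + d_N₂O = 96.0 cm, d_N₂O = 96.0/(1 + 1.477) = 38.76 cm.
d_Ne = 96.0 − 38.76 = 57.24 cm.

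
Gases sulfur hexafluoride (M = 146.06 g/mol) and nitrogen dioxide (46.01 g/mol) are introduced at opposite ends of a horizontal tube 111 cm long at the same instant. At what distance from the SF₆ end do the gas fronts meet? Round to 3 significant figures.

In equal time, each gas travels a distance ∝ its rate ∝ 1/√M, so d_SF₆/d_NO₂ = √(M_NO₂/M_SF₆) = √(46.01/146.06) = 0.5613.
With d_SF₆ + d_NO₂ = 111 cm, d_NO₂ = 111/(1 + 0.5613) = 71.10 cm.
d_SF₆ = 111 − 71.10 = 39.9 cm.

39.9 cm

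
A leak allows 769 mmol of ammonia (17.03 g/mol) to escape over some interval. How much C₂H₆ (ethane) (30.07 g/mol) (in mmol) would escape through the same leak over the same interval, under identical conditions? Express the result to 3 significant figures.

579 mmol

Graham's law gives rate_C₂H₆/rate_NH₃ = √(M_NH₃/M_C₂H₆) = √(17.03/30.07) = √0.5663 = 0.7526.
So the amount for C₂H₆ is 769 × 0.7526 = 579 mmol.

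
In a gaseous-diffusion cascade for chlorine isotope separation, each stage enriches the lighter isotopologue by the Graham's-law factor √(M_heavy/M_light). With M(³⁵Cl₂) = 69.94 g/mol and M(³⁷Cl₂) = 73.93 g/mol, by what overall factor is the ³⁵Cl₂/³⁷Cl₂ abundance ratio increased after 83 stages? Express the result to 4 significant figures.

Overall factor = α^83 with α = √(73.93/69.94), i.e. (73.93/69.94)^(83/2).
= 1.05705^(83/2) = 9.999.

9.999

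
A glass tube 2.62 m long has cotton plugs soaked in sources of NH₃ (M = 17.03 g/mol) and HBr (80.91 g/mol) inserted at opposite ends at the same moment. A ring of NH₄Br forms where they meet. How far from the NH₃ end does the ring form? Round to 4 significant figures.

In equal time, each gas travels a distance ∝ its rate ∝ 1/√M, so d_NH₃/d_HBr = √(M_HBr/M_NH₃) = √(80.91/17.03) = 2.180.
With d_NH₃ + d_HBr = 2.62 m, d_HBr = 2.62/(1 + 2.180) = 0.8240 m.
d_NH₃ = 2.62 − 0.8240 = 1.796 m.

1.796 m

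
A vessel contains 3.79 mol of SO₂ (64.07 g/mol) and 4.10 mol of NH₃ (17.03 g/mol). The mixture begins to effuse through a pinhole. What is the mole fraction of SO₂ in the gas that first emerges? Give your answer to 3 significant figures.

0.323

The effusion rate of species i is ∝ p_i/√M_i ∝ n_i/√M_i.
x_SO₂(eff) = (n_SO₂/√M_SO₂) / (n_SO₂/√M_SO₂ + n_NH₃/√M_NH₃)
= (3.79/√64.07) / (3.79/√64.07 + 4.10/√17.03) = 0.4735/(0.4735 + 0.9935) = 0.323.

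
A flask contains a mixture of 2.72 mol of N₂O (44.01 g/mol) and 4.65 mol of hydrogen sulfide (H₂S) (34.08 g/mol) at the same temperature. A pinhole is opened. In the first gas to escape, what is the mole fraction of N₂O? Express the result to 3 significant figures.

Rate_i ∝ x_i/√M_i (Graham's law weighted by mole fraction), so the effusate composition follows n_i/√M_i.
Mole fraction of N₂O in the effusate = (n_N₂O/√M_N₂O) / (n_N₂O/√M_N₂O + n_H₂S/√M_H₂S)
= (2.72/√44.01) / (2.72/√44.01 + 4.65/√34.08) = 0.4100/(0.4100 + 0.7965) = 0.340.

0.340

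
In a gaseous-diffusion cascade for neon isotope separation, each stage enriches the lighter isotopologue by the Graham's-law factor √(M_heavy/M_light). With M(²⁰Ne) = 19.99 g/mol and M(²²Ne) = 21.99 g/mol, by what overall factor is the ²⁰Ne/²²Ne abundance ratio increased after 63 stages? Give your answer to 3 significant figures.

20.2

Overall factor = α^63 with α = √(21.99/19.99), i.e. (21.99/19.99)^(63/2).
= 1.10005^(63/2) = 20.2.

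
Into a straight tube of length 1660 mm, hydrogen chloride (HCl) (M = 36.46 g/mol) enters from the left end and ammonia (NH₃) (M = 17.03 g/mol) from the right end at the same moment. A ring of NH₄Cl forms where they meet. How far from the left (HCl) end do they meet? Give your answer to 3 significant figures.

The fronts meet when d_HCl + d_NH₃ = L with d_HCl/d_NH₃ = √(M_NH₃/M_HCl) (Graham's law). Here √(M_NH₃/M_HCl) = √(17.03/36.46) = 0.6834.
With d_HCl + d_NH₃ = 1660 mm, d_NH₃ = 1660/(1 + 0.6834) = 986.1 mm.
d_HCl = 1660 − 986.1 = 674 mm.

674 mm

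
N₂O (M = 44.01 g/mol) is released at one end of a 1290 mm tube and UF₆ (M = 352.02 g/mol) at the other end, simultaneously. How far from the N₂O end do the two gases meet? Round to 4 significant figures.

Distances travelled in equal time are proportional to diffusion rates, so d_N₂O/d_UF₆ = √(M_UF₆/M_N₂O) = √(352.02/44.01) = 2.828.
With d_N₂O + d_UF₆ = 1290 mm, d_UF₆ = 1290/(1 + 2.828) = 337.0 mm.
d_N₂O = 1290 − 337.0 = 953.0 mm.

953.0 mm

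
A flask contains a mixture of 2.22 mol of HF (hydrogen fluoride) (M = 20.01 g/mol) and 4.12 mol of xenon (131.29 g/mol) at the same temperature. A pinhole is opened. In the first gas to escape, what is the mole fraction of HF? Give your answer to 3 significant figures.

0.580

Rate_i ∝ x_i/√M_i (Graham's law weighted by mole fraction), so the effusate composition follows n_i/√M_i.
So x_HF in the escaping gas = (n_HF/√M_HF) / Σ(n_i/√M_i)
= (2.22/√20.01) / (2.22/√20.01 + 4.12/√131.29) = 0.4963/(0.4963 + 0.3596) = 0.580.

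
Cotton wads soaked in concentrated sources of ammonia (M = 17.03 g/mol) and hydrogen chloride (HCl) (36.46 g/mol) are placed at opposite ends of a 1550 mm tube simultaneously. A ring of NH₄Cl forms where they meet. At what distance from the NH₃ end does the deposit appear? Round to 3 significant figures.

921 mm

Graham's law gives d_NH₃/d_HCl = rate_NH₃/rate_HCl = √(M_HCl/M_NH₃) = √(36.46/17.03) = 1.463.
With d_NH₃ + d_HCl = 1550 mm, d_HCl = 1550/(1 + 1.463) = 629.3 mm.
d_NH₃ = 1550 − 629.3 = 921 mm.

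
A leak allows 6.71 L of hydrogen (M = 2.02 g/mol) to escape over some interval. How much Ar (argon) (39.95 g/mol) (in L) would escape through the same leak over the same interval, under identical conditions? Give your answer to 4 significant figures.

Since effusion rate ∝ 1/√M, rate_Ar/rate_H₂ = √(M_H₂/M_Ar) = √(2.02/39.95) = √0.05056 = 0.2249.
So the volume for Ar is 6.71 × 0.2249 = 1.509 L.

1.509 L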